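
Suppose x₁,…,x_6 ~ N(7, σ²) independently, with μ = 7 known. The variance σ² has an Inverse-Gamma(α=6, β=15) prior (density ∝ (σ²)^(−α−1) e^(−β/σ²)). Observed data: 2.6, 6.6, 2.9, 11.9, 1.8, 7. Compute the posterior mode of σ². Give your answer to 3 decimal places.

Sum of squared deviations about the known mean: SS = (2.6−7)² + (6.6−7)² + (2.9−7)² + (11.9−7)² + (1.8−7)² + (7−7)² = 87.38.
The Normal likelihood contributes (σ²)^(−n/2) exp(−SS/(2σ²)), so the posterior is Inverse-Gamma(α + n/2, β + SS/2) = Inverse-Gamma(9, 58.69).
The mode of Inverse-Gamma(a, b) is b/(a+1) = 58.69/10 ≈ 5.869.

σ̂²_MAP = 5.869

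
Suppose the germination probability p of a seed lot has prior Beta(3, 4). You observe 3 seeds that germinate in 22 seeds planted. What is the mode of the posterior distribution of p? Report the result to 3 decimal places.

p̂_MAP = 0.185

Prior: Beta(3, 4).
Data: 3 successes in 22 trials. The binomial likelihood contributes p^3(1−p)^19, so the posterior is Beta(3+3, 4+19) = Beta(6, 23).
For Beta(a, b) with a, b > 1 the mode is (a−1)/(a+b−2) = 5/27 ≈ 0.185.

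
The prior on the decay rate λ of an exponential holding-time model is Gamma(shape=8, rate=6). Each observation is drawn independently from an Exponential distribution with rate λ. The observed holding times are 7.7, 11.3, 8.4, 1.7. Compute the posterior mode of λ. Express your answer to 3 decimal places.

The Exponential(rate=λ) likelihood is ∝ λ^n e^(−λΣtᵢ). Here n = 4 and Σtᵢ = 7.7 + 11.3 + 8.4 + 1.7 = 29.1.
Posterior ∝ λ^7e^(−6λ) · λ^4e^(−29.1λ) = λ^11e^(−35.1λ), i.e. Gamma(12, 35.1).
Mode = (a−1)/b = 11/35.1 ≈ 0.313.

λ̂_MAP = 0.313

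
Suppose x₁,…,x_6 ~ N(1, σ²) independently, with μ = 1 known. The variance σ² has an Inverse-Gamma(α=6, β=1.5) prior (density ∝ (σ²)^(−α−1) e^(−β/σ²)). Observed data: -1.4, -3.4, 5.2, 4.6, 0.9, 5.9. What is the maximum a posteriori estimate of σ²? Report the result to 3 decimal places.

Sum of squared deviations about the known mean: SS = (-1.4−1)² + (-3.4−1)² + (5.2−1)² + (4.6−1)² + (0.9−1)² + (5.9−1)² = 79.74.
The Normal likelihood contributes (σ²)^(−n/2) exp(−SS/(2σ²)), so the posterior is Inverse-Gamma(α + n/2, β + SS/2) = Inverse-Gamma(9, 41.37).
The mode of Inverse-Gamma(a, b) is b/(a+1) = 41.37/10 ≈ 4.137.

σ̂²_MAP = 4.137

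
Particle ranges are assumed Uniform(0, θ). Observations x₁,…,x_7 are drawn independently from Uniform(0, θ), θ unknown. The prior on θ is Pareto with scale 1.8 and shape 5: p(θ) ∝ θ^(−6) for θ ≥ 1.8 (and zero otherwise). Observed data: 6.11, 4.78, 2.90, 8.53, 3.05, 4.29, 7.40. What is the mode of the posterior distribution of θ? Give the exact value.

θ̂_MAP = 8.53

The Uniform(0, θ) likelihood is θ^(−n) for θ ≥ max(xᵢ), zero otherwise. Here max(xᵢ) = 8.53.
Posterior ∝ θ^(−6) · θ^(−7) = θ^(−13) on θ ≥ max(1.8, 8.53) = 8.53.
This density is strictly decreasing in θ, so the posterior mode lies at the lower boundary of the support.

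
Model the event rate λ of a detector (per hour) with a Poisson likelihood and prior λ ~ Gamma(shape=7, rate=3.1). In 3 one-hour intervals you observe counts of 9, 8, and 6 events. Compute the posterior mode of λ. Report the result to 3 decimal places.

Σxᵢ = 9+8+6 = 23, with n = 3.
Posterior ∝ λ^6e^(−3.1λ) · λ^23e^(−3λ) = λ^29e^(−6.1λ), i.e. Gamma(shape=30, rate=6.1).
The mode of a Gamma(a, b) with a ≥ 1 (shape–rate) is (a−1)/b = 29/6.1 ≈ 4.754.

λ̂_MAP = 4.754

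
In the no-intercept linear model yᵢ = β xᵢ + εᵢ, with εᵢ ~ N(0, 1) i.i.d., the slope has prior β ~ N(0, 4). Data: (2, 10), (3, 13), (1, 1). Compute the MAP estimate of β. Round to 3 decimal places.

log p(β | y) = −Σ(yᵢ − βxᵢ)²/(2·1) − β²/(2·4) + const.
Setting the derivative to zero: Σxᵢ(yᵢ − βxᵢ)/1 − β/4 = 0, so β = Σxᵢyᵢ / (Σxᵢ² + σ²/τ²).
Σxᵢyᵢ = 2·10 + 3·13 + 1·1 = 60; Σxᵢ² = 14; σ²/τ² = 0.25.
β̂_MAP = 60 / (14 + 0.25) = 60/14.25 ≈ 4.211.

β̂_MAP = 4.211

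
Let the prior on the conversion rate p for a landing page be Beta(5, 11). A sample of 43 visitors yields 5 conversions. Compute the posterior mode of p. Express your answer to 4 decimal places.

Prior: Beta(5, 11).
Data: 5 successes in 43 trials. The binomial likelihood contributes p^5(1−p)^38, so the posterior is Beta(5+5, 11+38) = Beta(10, 49).
For Beta(a, b) with a, b > 1 the mode is (a−1)/(a+b−2) = 9/57 ≈ 0.1579.

p̂_MAP = 0.1579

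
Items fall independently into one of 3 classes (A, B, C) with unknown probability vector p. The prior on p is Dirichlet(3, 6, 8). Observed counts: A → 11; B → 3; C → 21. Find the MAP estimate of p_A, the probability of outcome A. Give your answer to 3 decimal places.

MAP estimate of p_A = 0.265

The posterior is Dirichlet(αᵢ + nᵢ) = Dirichlet(14, 9, 29).
For a Dirichlet(a₁,…,a_K) with all aᵢ > 1, the mode has j-th component (aⱼ − 1)/(Σaᵢ − K).
Here Σaᵢ = 52 and K = 3, so p_A = (14 − 1)/(52 − 3) = 13/49 ≈ 0.265.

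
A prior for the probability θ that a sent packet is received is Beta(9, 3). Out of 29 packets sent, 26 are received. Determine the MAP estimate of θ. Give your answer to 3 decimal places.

θ̂_MAP = 0.872

Prior: Beta(9, 3).
Data: 26 successes in 29 trials. The binomial likelihood contributes θ^26(1−θ)^3, so the posterior is Beta(9+26, 3+3) = Beta(35, 6).
For Beta(a, b) with a, b > 1 the mode is (a−1)/(a+b−2) = 34/39 ≈ 0.872.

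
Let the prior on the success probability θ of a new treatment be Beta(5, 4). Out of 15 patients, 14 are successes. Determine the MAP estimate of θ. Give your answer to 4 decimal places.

θ̂_MAP = 0.8182

Prior: Beta(5, 4).
Data: 14 successes in 15 trials. The binomial likelihood contributes θ^14(1−θ)^1, so the posterior is Beta(5+14, 4+1) = Beta(19, 5).
For Beta(a, b) with a, b > 1 the mode is (a−1)/(a+b−2) = 18/22 ≈ 0.8182.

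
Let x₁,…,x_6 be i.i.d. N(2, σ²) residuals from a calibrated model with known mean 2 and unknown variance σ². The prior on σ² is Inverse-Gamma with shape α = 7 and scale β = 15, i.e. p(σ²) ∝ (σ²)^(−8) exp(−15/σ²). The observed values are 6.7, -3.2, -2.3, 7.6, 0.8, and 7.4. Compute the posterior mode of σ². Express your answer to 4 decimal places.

σ̂²_MAP = 7.2536

Sum of squared deviations about the known mean: SS = (6.7−2)² + (-3.2−2)² + (-2.3−2)² + (7.6−2)² + (0.8−2)² + (7.4−2)² = 129.58.
The Normal likelihood contributes (σ²)^(−n/2) exp(−SS/(2σ²)), so the posterior is Inverse-Gamma(α + n/2, β + SS/2) = Inverse-Gamma(10, 79.79).
The mode of Inverse-Gamma(a, b) is b/(a+1) = 79.79/11 ≈ 7.2536.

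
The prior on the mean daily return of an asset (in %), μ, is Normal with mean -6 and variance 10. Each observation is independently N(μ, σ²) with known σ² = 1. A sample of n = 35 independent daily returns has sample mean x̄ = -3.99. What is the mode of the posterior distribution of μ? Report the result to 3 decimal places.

μ̂_MAP = -3.996

n = 35, x̄ = -3.99.
For a Normal prior and Normal likelihood with known variance, the posterior is Normal; its mode equals its mean, the precision-weighted average.
Prior precision 1/σ₀² = 1/10 = 0.1; data precision n/σ² = 35/1 = 35.
μ̂ = (0.1·(-6) + 35·(-3.99)) / (0.1 + 35) = (-140.25)/35.1 = -935/234 ≈ -3.996.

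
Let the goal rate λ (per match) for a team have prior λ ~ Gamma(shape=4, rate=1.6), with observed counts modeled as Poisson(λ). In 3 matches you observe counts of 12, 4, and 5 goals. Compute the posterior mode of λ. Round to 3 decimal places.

Σxᵢ = 12+4+5 = 21, with n = 3.
Posterior ∝ λ^3e^(−1.6λ) · λ^21e^(−3λ) = λ^24e^(−4.6λ), i.e. Gamma(shape=25, rate=4.6).
The mode of a Gamma(a, b) with a ≥ 1 (shape–rate) is (a−1)/b = 24/4.6 ≈ 5.217.

λ̂_MAP = 5.217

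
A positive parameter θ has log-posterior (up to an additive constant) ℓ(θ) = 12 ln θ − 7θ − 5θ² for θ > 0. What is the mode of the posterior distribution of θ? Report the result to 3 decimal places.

ℓ'(θ) = 12/θ − 7 − 10θ. Setting this to zero and multiplying by θ: 10θ² + 7θ − 12 = 0.
θ = (−7 + √(7² + 4·10·12)) / (2·10) = (−7 + √529) / 20 = (−7 + 23)/20 = 4/5.
ℓ''(θ) = −12/θ² − 10 < 0, confirming a maximum.

θ̂_MAP = 0.800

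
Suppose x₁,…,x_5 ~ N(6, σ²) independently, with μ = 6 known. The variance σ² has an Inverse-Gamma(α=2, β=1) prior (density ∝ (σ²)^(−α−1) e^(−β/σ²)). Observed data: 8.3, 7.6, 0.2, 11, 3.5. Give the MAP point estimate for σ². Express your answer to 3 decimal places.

Sum of squared deviations about the known mean: SS = (8.3−6)² + (7.6−6)² + (0.2−6)² + (11−6)² + (3.5−6)² = 72.74.
The Normal likelihood contributes (σ²)^(−n/2) exp(−SS/(2σ²)), so the posterior is Inverse-Gamma(α + n/2, β + SS/2) = Inverse-Gamma(4.5, 37.37).
The mode of Inverse-Gamma(a, b) is b/(a+1) = 37.37/5.5 ≈ 6.795.

σ̂²_MAP = 6.795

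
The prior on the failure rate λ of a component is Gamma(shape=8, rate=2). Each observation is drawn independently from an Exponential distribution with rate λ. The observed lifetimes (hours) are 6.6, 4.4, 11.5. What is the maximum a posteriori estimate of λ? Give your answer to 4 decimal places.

The Exponential(rate=λ) likelihood is ∝ λ^n e^(−λΣtᵢ). Here n = 3 and Σtᵢ = 6.6 + 4.4 + 11.5 = 22.5.
Posterior ∝ λ^7e^(−2λ) · λ^3e^(−22.5λ) = λ^10e^(−24.5λ), i.e. Gamma(11, 24.5).
Mode = (a−1)/b = 10/24.5 ≈ 0.4082.

λ̂_MAP = 0.4082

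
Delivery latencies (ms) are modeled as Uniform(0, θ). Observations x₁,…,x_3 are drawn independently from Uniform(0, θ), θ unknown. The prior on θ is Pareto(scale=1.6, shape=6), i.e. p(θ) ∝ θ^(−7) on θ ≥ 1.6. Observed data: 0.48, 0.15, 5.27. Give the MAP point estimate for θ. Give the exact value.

θ̂_MAP = 5.27

The Uniform(0, θ) likelihood is θ^(−n) for θ ≥ max(xᵢ), zero otherwise. Here max(xᵢ) = 5.27.
Posterior ∝ θ^(−7) · θ^(−3) = θ^(−10) on θ ≥ max(1.6, 5.27) = 5.27.
This density is strictly decreasing in θ, so the posterior mode lies at the lower boundary of the support.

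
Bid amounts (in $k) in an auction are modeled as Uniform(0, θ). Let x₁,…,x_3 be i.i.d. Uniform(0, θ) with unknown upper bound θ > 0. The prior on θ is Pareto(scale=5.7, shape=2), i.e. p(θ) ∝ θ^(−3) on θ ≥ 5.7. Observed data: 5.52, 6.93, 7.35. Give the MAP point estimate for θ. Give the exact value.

θ̂_MAP = 7.35

The Uniform(0, θ) likelihood is θ^(−n) for θ ≥ max(xᵢ), zero otherwise. Here max(xᵢ) = 7.35.
Posterior ∝ θ^(−3) · θ^(−3) = θ^(−6) on θ ≥ max(5.7, 7.35) = 7.35.
This density is strictly decreasing in θ, so the posterior mode lies at the lower boundary of the support.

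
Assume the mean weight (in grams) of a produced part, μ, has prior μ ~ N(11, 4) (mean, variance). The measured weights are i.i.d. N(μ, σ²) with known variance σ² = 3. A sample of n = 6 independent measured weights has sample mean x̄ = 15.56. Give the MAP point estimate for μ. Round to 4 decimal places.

n = 6, x̄ = 15.56.
For a Normal prior and Normal likelihood with known variance, the posterior is Normal; its mode equals its mean, the precision-weighted average.
Prior precision 1/σ₀² = 1/4 = 0.25; data precision n/σ² = 6/3 = 2.
μ̂ = (0.25·11 + 2·15.56) / (0.25 + 2) = 33.87/2.25 = 1129/75 ≈ 15.0533.

μ̂_MAP = 15.0533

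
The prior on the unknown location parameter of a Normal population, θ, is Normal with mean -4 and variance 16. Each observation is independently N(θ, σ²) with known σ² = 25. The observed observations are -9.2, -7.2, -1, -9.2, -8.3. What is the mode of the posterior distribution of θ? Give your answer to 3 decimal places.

θ̂_MAP = -6.270

n = 5; x̄ = ((-9.2) + (-7.2) + (-1) + (-9.2) + (-8.3))/5 = -34.9/5 = -6.98.
For a Normal prior and Normal likelihood with known variance, the posterior is Normal; its mode equals its mean, the precision-weighted average.
Prior precision 1/σ₀² = 1/16 = 0.0625; data precision n/σ² = 5/25 = 0.2.
θ̂ = (0.0625·(-4) + 0.2·(-6.98)) / (0.0625 + 0.2) = (-1.646)/0.2625 = -3292/525 ≈ -6.270.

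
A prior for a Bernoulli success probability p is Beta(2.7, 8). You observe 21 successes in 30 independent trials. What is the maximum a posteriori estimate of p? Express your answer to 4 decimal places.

p̂_MAP = 0.5866

Prior: Beta(2.7, 8).
Data: 21 successes in 30 trials. The binomial likelihood contributes p^21(1−p)^9, so the posterior is Beta(2.7+21, 8+9) = Beta(23.7, 17).
For Beta(a, b) with a, b > 1 the mode is (a−1)/(a+b−2) = 22.7/38.7 ≈ 0.5866.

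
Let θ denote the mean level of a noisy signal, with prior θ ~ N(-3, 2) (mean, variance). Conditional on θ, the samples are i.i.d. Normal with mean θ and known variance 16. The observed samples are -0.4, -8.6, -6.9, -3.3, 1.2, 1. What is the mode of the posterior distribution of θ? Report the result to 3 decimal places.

n = 6; x̄ = ((-0.4) + (-8.6) + (-6.9) + (-3.3) + 1.2 + 1)/6 = -17/6 = -17/6 ≈ -2.8333.
For a Normal prior and Normal likelihood with known variance, the posterior is Normal; its mode equals its mean, the precision-weighted average.
Prior precision 1/σ₀² = 1/2 = 0.5; data precision n/σ² = 6/16 = 0.375.
θ̂ = (0.5·(-3) + 0.375·(-17/6)) / (0.5 + 0.375) = (-2.5625)/0.875 = -41/14 ≈ -2.929.

θ̂_MAP = -2.929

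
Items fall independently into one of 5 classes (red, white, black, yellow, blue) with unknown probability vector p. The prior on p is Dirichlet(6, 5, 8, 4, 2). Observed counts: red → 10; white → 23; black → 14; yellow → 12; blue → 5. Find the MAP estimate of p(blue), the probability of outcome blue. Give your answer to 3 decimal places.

The posterior is Dirichlet(αᵢ + nᵢ) = Dirichlet(16, 28, 22, 16, 7).
For a Dirichlet(a₁,…,a_K) with all aᵢ > 1, the mode has j-th component (aⱼ − 1)/(Σaᵢ − K).
Here Σaᵢ = 89 and K = 5, so p(blue) = (7 − 1)/(89 − 5) = 6/84 ≈ 0.071.

MAP estimate of p(blue) = 0.071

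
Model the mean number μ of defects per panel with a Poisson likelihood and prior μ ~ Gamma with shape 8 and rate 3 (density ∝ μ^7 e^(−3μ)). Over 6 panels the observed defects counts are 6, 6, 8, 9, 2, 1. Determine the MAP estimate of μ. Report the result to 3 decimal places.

μ̂_MAP = 4.333

Σxᵢ = 6+6+8+9+2+1 = 32, with n = 6.
Posterior ∝ μ^7e^(−3μ) · μ^32e^(−6μ) = μ^39e^(−9μ), i.e. Gamma(shape=40, rate=9).
The mode of a Gamma(a, b) with a ≥ 1 (shape–rate) is (a−1)/b = 39/9 ≈ 4.333.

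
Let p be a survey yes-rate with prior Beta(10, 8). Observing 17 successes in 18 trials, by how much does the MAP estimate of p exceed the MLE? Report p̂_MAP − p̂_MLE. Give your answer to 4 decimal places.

Posterior is Beta(27, 9); MAP = (27−1)/(36−2) = 26/34 ≈ 0.76471.
MLE ignores the prior: p̂_MLE = k/n = 17/18 ≈ 0.94444.
Difference = 26/34 − 17/18 = -55/306 ≈ -0.1797.

MAP − MLE = -0.1797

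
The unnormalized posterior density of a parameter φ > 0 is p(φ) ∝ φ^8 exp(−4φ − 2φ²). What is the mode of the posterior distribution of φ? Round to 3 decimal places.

φ̂_MAP = 1.000

ℓ'(φ) = 8/φ − 4 − 4φ. Setting this to zero and multiplying by φ: 4φ² + 4φ − 8 = 0.
φ = (−4 + √(4² + 4·4·8)) / (2·4) = (−4 + √144) / 8 = (−4 + 12)/8 = 1.
ℓ''(φ) = −8/φ² − 4 < 0, confirming a maximum.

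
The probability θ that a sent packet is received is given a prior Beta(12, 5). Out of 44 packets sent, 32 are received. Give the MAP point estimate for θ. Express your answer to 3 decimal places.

Prior: Beta(12, 5).
Data: 32 successes in 44 trials. The binomial likelihood contributes θ^32(1−θ)^12, so the posterior is Beta(12+32, 5+12) = Beta(44, 17).
For Beta(a, b) with a, b > 1 the mode is (a−1)/(a+b−2) = 43/59 ≈ 0.729.

θ̂_MAP = 0.729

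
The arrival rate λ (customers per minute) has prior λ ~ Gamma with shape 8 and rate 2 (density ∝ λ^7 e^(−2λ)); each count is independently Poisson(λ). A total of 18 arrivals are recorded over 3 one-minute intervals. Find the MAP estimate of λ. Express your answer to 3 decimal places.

Σxᵢ = 18, n = 3.
Posterior ∝ λ^7e^(−2λ) · λ^18e^(−3λ) = λ^25e^(−5λ), i.e. Gamma(shape=26, rate=5).
The mode of a Gamma(a, b) with a ≥ 1 (shape–rate) is (a−1)/b = 25/5 ≈ 5.000.

λ̂_MAP = 5.000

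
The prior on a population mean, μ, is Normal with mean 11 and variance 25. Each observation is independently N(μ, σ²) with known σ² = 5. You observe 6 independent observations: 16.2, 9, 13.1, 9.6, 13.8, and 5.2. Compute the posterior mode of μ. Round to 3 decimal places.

μ̂_MAP = 11.145

n = 6; x̄ = (16.2 + 9 + 13.1 + 9.6 + 13.8 + 5.2)/6 = 66.9/6 = 11.15.
For a Normal prior and Normal likelihood with known variance, the posterior is Normal; its mode equals its mean, the precision-weighted average.
Prior precision 1/σ₀² = 1/25 = 0.04; data precision n/σ² = 6/5 = 1.2.
μ̂ = (0.04·11 + 1.2·11.15) / (0.04 + 1.2) = 13.82/1.24 = 691/62 ≈ 11.145.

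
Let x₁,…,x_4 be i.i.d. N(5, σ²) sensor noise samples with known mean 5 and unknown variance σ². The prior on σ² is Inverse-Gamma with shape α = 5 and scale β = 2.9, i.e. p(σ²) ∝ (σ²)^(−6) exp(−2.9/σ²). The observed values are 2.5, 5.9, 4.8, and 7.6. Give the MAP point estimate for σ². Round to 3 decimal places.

σ̂²_MAP = 1.229

Sum of squared deviations about the known mean: SS = (2.5−5)² + (5.9−5)² + (4.8−5)² + (7.6−5)² = 13.86.
The Normal likelihood contributes (σ²)^(−n/2) exp(−SS/(2σ²)), so the posterior is Inverse-Gamma(α + n/2, β + SS/2) = Inverse-Gamma(7, 9.83).
The mode of Inverse-Gamma(a, b) is b/(a+1) = 9.83/8 ≈ 1.229.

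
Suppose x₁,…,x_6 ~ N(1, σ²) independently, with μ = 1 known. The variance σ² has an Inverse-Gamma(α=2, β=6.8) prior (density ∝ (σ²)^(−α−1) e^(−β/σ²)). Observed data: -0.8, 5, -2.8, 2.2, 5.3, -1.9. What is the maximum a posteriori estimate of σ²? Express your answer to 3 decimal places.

σ̂²_MAP = 6.302

Sum of squared deviations about the known mean: SS = (-0.8−1)² + (5−1)² + (-2.8−1)² + (2.2−1)² + (5.3−1)² + (-1.9−1)² = 62.02.
The Normal likelihood contributes (σ²)^(−n/2) exp(−SS/(2σ²)), so the posterior is Inverse-Gamma(α + n/2, β + SS/2) = Inverse-Gamma(5, 37.81).
The mode of Inverse-Gamma(a, b) is b/(a+1) = 37.81/6 ≈ 6.302.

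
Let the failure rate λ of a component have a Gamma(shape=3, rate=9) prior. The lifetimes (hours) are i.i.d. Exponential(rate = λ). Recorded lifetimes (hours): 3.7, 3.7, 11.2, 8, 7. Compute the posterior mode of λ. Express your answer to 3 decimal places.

The Exponential(rate=λ) likelihood is ∝ λ^n e^(−λΣtᵢ). Here n = 5 and Σtᵢ = 3.7 + 3.7 + 11.2 + 8 + 7 = 33.6.
Posterior ∝ λ^2e^(−9λ) · λ^5e^(−33.6λ) = λ^7e^(−42.6λ), i.e. Gamma(8, 42.6).
Mode = (a−1)/b = 7/42.6 ≈ 0.164.

λ̂_MAP = 0.164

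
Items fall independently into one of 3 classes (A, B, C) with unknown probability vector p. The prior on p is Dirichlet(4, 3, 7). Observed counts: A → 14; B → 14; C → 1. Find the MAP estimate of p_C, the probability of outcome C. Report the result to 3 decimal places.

MAP estimate of p_C = 0.175

The posterior is Dirichlet(αᵢ + nᵢ) = Dirichlet(18, 17, 8).
For a Dirichlet(a₁,…,a_K) with all aᵢ > 1, the mode has j-th component (aⱼ − 1)/(Σaᵢ − K).
Here Σaᵢ = 43 and K = 3, so p_C = (8 − 1)/(43 − 3) = 7/40 ≈ 0.175.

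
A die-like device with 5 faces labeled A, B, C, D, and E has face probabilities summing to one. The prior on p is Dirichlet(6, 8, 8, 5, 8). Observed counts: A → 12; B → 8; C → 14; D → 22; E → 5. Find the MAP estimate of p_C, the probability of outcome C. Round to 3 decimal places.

The posterior is Dirichlet(αᵢ + nᵢ) = Dirichlet(18, 16, 22, 27, 13).
For a Dirichlet(a₁,…,a_K) with all aᵢ > 1, the mode has j-th component (aⱼ − 1)/(Σaᵢ − K).
Here Σaᵢ = 96 and K = 5, so p_C = (22 − 1)/(96 − 5) = 21/91 ≈ 0.231.

MAP estimate of p_C = 0.231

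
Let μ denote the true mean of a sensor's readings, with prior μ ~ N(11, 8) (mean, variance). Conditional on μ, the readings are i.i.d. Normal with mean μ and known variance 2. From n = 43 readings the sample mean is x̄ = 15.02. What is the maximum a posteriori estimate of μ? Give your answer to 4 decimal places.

n = 43, x̄ = 15.02.
For a Normal prior and Normal likelihood with known variance, the posterior is Normal; its mode equals its mean, the precision-weighted average.
Prior precision 1/σ₀² = 1/8 = 0.125; data precision n/σ² = 43/2 = 21.5.
μ̂ = (0.125·11 + 21.5·15.02) / (0.125 + 21.5) = 324.305/21.625 = 64861/4325 ≈ 14.9968.

μ̂_MAP = 14.9968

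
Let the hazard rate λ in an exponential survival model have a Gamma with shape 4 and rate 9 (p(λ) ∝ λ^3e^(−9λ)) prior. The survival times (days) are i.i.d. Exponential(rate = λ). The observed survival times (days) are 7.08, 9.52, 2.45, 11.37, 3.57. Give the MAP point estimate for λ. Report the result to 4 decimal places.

λ̂_MAP = 0.1861

The Exponential(rate=λ) likelihood is ∝ λ^n e^(−λΣtᵢ). Here n = 5 and Σtᵢ = 7.08 + 9.52 + 2.45 + 11.37 + 3.57 = 33.99.
Posterior ∝ λ^3e^(−9λ) · λ^5e^(−33.99λ) = λ^8e^(−42.99λ), i.e. Gamma(9, 42.99).
Mode = (a−1)/b = 8/42.99 ≈ 0.1861.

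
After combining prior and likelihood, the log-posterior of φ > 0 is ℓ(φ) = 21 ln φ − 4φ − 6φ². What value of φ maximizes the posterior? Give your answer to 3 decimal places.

ℓ'(φ) = 21/φ − 4 − 12φ. Setting this to zero and multiplying by φ: 12φ² + 4φ − 21 = 0.
φ = (−4 + √(4² + 4·12·21)) / (2·12) = (−4 + √1024) / 24 = (−4 + 32)/24 = 7/6.
ℓ''(φ) = −21/φ² − 12 < 0, confirming a maximum.

φ̂_MAP = 1.167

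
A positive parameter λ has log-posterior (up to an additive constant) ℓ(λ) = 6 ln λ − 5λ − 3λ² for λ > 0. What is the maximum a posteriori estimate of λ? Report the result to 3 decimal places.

ℓ'(λ) = 6/λ − 5 − 6λ. Setting this to zero and multiplying by λ: 6λ² + 5λ − 6 = 0.
λ = (−5 + √(5² + 4·6·6)) / (2·6) = (−5 + √169) / 12 = (−5 + 13)/12 = 2/3.
ℓ''(λ) = −6/λ² − 6 < 0, confirming a maximum.

λ̂_MAP = 0.667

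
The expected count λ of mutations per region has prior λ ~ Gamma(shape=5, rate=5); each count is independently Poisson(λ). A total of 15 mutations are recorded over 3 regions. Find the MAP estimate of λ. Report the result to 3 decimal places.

Σxᵢ = 15, n = 3.
Posterior ∝ λ^4e^(−5λ) · λ^15e^(−3λ) = λ^19e^(−8λ), i.e. Gamma(shape=20, rate=8).
The mode of a Gamma(a, b) with a ≥ 1 (shape–rate) is (a−1)/b = 19/8 ≈ 2.375.

λ̂_MAP = 2.375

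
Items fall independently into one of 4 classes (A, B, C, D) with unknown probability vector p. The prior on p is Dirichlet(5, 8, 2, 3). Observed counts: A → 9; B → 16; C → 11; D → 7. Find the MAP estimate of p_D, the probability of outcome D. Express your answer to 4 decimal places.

The posterior is Dirichlet(αᵢ + nᵢ) = Dirichlet(14, 24, 13, 10).
For a Dirichlet(a₁,…,a_K) with all aᵢ > 1, the mode has j-th component (aⱼ − 1)/(Σaᵢ − K).
Here Σaᵢ = 61 and K = 4, so p_D = (10 − 1)/(61 − 4) = 9/57 ≈ 0.1579.

MAP estimate of p_D = 0.1579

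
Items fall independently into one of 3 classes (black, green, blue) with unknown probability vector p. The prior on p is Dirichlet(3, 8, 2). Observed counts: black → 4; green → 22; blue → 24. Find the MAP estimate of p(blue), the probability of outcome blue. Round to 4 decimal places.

The posterior is Dirichlet(αᵢ + nᵢ) = Dirichlet(7, 30, 26).
For a Dirichlet(a₁,…,a_K) with all aᵢ > 1, the mode has j-th component (aⱼ − 1)/(Σaᵢ − K).
Here Σaᵢ = 63 and K = 3, so p(blue) = (26 − 1)/(63 − 3) = 25/60 ≈ 0.4167.

MAP estimate of p(blue) = 0.4167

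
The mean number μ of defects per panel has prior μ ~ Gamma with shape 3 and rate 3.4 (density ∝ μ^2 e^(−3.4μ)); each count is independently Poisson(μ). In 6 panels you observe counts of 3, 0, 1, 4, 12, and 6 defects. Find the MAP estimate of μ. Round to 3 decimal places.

Σxᵢ = 3+0+1+4+12+6 = 26, with n = 6.
Posterior ∝ μ^2e^(−3.4μ) · μ^26e^(−6μ) = μ^28e^(−9.4μ), i.e. Gamma(shape=29, rate=9.4).
The mode of a Gamma(a, b) with a ≥ 1 (shape–rate) is (a−1)/b = 28/9.4 ≈ 2.979.

μ̂_MAP = 2.979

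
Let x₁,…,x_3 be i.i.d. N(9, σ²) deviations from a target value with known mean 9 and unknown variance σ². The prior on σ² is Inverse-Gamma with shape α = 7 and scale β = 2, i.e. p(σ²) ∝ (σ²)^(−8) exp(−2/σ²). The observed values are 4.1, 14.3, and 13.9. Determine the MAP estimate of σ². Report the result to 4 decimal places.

Sum of squared deviations about the known mean: SS = (4.1−9)² + (14.3−9)² + (13.9−9)² = 76.11.
The Normal likelihood contributes (σ²)^(−n/2) exp(−SS/(2σ²)), so the posterior is Inverse-Gamma(α + n/2, β + SS/2) = Inverse-Gamma(8.5, 40.055).
The mode of Inverse-Gamma(a, b) is b/(a+1) = 40.055/9.5 ≈ 4.2163.

σ̂²_MAP = 4.2163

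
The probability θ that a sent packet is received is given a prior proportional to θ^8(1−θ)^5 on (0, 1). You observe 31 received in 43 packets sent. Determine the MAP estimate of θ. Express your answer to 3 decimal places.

The prior density ∝ θ^8(1−θ)^5 is the kernel of Beta(9, 6).
Data: 31 successes in 43 trials. The binomial likelihood contributes θ^31(1−θ)^12, so the posterior is Beta(9+31, 6+12) = Beta(40, 18).
For Beta(a, b) with a, b > 1 the mode is (a−1)/(a+b−2) = 39/56 ≈ 0.696.

θ̂_MAP = 0.696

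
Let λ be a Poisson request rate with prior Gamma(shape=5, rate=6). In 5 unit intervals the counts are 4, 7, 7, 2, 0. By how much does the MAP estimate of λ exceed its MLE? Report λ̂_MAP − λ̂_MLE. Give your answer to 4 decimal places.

MAP − MLE = -1.8182

Σxᵢ = 20. Posterior is Gamma(25, 11); MAP = (25−1)/11 = 24/11 ≈ 2.18182.
MLE = x̄ = 20/5 ≈ 4.00000.
Difference = 24/11 − 20/5 = -20/11 ≈ -1.8182.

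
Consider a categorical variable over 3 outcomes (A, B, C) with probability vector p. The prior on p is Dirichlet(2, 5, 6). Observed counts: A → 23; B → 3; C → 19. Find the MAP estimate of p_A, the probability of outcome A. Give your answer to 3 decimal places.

MAP estimate of p_A = 0.436

The posterior is Dirichlet(αᵢ + nᵢ) = Dirichlet(25, 8, 25).
For a Dirichlet(a₁,…,a_K) with all aᵢ > 1, the mode has j-th component (aⱼ − 1)/(Σaᵢ − K).
Here Σaᵢ = 58 and K = 3, so p_A = (25 − 1)/(58 − 3) = 24/55 ≈ 0.436.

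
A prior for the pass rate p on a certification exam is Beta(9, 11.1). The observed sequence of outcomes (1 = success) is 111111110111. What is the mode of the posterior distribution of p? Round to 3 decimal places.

p̂_MAP = 0.631

Prior: Beta(9, 11.1).
Data: 11 successes in 12 trials (from the sequence). The binomial likelihood contributes p^11(1−p)^1, so the posterior is Beta(9+11, 11.1+1) = Beta(20, 12.1).
For Beta(a, b) with a, b > 1 the mode is (a−1)/(a+b−2) = 19/30.1 ≈ 0.631.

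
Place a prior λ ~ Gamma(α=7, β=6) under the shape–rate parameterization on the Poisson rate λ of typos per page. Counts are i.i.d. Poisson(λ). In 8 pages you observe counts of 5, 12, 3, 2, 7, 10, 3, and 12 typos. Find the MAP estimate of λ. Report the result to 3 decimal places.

λ̂_MAP = 4.286

Σxᵢ = 5+12+3+2+7+10+3+12 = 54, with n = 8.
Posterior ∝ λ^6e^(−6λ) · λ^54e^(−8λ) = λ^60e^(−14λ), i.e. Gamma(shape=61, rate=14).
The mode of a Gamma(a, b) with a ≥ 1 (shape–rate) is (a−1)/b = 60/14 ≈ 4.286.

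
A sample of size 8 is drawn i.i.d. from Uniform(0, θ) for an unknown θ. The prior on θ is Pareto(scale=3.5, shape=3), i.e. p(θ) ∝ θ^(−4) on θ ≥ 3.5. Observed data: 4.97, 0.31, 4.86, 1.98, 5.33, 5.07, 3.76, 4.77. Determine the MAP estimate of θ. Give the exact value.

The Uniform(0, θ) likelihood is θ^(−n) for θ ≥ max(xᵢ), zero otherwise. Here max(xᵢ) = 5.33.
Posterior ∝ θ^(−4) · θ^(−8) = θ^(−12) on θ ≥ max(3.5, 5.33) = 5.33.
This density is strictly decreasing in θ, so the posterior mode lies at the lower boundary of the support.

θ̂_MAP = 5.33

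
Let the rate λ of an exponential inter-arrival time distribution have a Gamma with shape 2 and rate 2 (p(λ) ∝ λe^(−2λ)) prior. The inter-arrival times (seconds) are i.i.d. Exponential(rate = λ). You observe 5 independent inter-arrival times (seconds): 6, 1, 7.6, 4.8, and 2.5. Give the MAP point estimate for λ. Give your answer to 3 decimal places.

The Exponential(rate=λ) likelihood is ∝ λ^n e^(−λΣtᵢ). Here n = 5 and Σtᵢ = 6 + 1 + 7.6 + 4.8 + 2.5 = 21.9.
Posterior ∝ λe^(−2λ) · λ^5e^(−21.9λ) = λ^6e^(−23.9λ), i.e. Gamma(7, 23.9).
Mode = (a−1)/b = 6/23.9 ≈ 0.251.

λ̂_MAP = 0.251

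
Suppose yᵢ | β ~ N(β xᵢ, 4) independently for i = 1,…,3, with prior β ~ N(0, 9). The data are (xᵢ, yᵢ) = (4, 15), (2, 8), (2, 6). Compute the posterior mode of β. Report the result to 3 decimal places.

log p(β | y) = −Σ(yᵢ − βxᵢ)²/(2·4) − β²/(2·9) + const.
Setting the derivative to zero: Σxᵢ(yᵢ − βxᵢ)/4 − β/9 = 0, so β = Σxᵢyᵢ / (Σxᵢ² + σ²/τ²).
Σxᵢyᵢ = 4·15 + 2·8 + 2·6 = 88; Σxᵢ² = 24; σ²/τ² = 4/9.
β̂_MAP = 88 / (24 + 4/9) = 88/(220/9) = 18/5 ≈ 3.600.

β̂_MAP = 3.600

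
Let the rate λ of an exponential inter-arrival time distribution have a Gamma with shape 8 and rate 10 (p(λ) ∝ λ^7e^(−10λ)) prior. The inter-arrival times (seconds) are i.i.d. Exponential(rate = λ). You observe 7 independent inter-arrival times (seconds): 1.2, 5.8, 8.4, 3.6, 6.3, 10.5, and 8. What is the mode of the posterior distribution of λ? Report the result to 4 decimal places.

λ̂_MAP = 0.2602

The Exponential(rate=λ) likelihood is ∝ λ^n e^(−λΣtᵢ). Here n = 7 and Σtᵢ = 1.2 + 5.8 + 8.4 + 3.6 + 6.3 + 10.5 + 8 = 43.8.
Posterior ∝ λ^7e^(−10λ) · λ^7e^(−43.8λ) = λ^14e^(−53.8λ), i.e. Gamma(15, 53.8).
Mode = (a−1)/b = 14/53.8 ≈ 0.2602.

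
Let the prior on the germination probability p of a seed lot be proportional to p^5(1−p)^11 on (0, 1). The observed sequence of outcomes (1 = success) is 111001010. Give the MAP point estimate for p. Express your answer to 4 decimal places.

p̂_MAP = 0.4000

The prior density ∝ p^5(1−p)^11 is the kernel of Beta(6, 12).
Data: 5 successes in 9 trials (from the sequence). The binomial likelihood contributes p^5(1−p)^4, so the posterior is Beta(6+5, 12+4) = Beta(11, 16).
For Beta(a, b) with a, b > 1 the mode is (a−1)/(a+b−2) = 10/25 ≈ 0.4000.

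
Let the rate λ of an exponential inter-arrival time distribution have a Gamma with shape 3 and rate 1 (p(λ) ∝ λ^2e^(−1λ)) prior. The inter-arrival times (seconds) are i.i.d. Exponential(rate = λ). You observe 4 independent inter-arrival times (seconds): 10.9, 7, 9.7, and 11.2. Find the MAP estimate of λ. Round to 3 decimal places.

λ̂_MAP = 0.151

The Exponential(rate=λ) likelihood is ∝ λ^n e^(−λΣtᵢ). Here n = 4 and Σtᵢ = 10.9 + 7 + 9.7 + 11.2 = 38.8.
Posterior ∝ λ^2e^(−1λ) · λ^4e^(−38.8λ) = λ^6e^(−39.8λ), i.e. Gamma(7, 39.8).
Mode = (a−1)/b = 6/39.8 ≈ 0.151.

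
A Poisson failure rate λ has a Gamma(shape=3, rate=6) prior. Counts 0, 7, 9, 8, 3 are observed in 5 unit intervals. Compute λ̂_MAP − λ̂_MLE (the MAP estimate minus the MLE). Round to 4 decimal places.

MAP − MLE = -2.7636

Σxᵢ = 27. Posterior is Gamma(30, 11); MAP = (30−1)/11 = 29/11 ≈ 2.63636.
MLE = x̄ = 27/5 ≈ 5.40000.
Difference = 29/11 − 27/5 = -152/55 ≈ -2.7636.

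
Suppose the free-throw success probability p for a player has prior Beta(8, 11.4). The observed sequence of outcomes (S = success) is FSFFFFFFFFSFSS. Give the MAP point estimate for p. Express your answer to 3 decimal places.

p̂_MAP = 0.350

Prior: Beta(8, 11.4).
Data: 4 successes in 14 trials (from the sequence). The binomial likelihood contributes p^4(1−p)^10, so the posterior is Beta(8+4, 11.4+10) = Beta(12, 21.4).
For Beta(a, b) with a, b > 1 the mode is (a−1)/(a+b−2) = 11/31.4 ≈ 0.350.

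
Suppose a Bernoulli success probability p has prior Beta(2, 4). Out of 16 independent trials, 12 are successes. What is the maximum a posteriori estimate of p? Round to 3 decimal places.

p̂_MAP = 0.650

Prior: Beta(2, 4).
Data: 12 successes in 16 trials. The binomial likelihood contributes p^12(1−p)^4, so the posterior is Beta(2+12, 4+4) = Beta(14, 8).
For Beta(a, b) with a, b > 1 the mode is (a−1)/(a+b−2) = 13/20 ≈ 0.650.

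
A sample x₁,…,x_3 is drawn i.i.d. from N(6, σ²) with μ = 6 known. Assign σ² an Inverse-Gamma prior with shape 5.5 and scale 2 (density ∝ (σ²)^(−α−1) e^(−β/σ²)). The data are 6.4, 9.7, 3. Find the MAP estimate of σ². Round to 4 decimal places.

σ̂²_MAP = 1.6781

Sum of squared deviations about the known mean: SS = (6.4−6)² + (9.7−6)² + (3−6)² = 22.85.
The Normal likelihood contributes (σ²)^(−n/2) exp(−SS/(2σ²)), so the posterior is Inverse-Gamma(α + n/2, β + SS/2) = Inverse-Gamma(7, 13.425).
The mode of Inverse-Gamma(a, b) is b/(a+1) = 13.425/8 ≈ 1.6781.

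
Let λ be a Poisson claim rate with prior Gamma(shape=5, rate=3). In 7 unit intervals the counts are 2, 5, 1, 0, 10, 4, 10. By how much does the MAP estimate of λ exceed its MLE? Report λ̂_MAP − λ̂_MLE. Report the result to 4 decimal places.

Σxᵢ = 32. Posterior is Gamma(37, 10); MAP = (37−1)/10 = 36/10 ≈ 3.60000.
MLE = x̄ = 32/7 ≈ 4.57143.
Difference = 36/10 − 32/7 = -34/35 ≈ -0.9714.

MAP − MLE = -0.9714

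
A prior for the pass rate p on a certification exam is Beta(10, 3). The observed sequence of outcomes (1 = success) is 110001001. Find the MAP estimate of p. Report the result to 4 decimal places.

p̂_MAP = 0.6500

Prior: Beta(10, 3).
Data: 4 successes in 9 trials (from the sequence). The binomial likelihood contributes p^4(1−p)^5, so the posterior is Beta(10+4, 3+5) = Beta(14, 8).
For Beta(a, b) with a, b > 1 the mode is (a−1)/(a+b−2) = 13/20 ≈ 0.6500.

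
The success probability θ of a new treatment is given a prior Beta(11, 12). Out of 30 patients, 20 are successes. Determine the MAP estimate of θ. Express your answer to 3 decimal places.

θ̂_MAP = 0.588

Prior: Beta(11, 12).
Data: 20 successes in 30 trials. The binomial likelihood contributes θ^20(1−θ)^10, so the posterior is Beta(11+20, 12+10) = Beta(31, 22).
For Beta(a, b) with a, b > 1 the mode is (a−1)/(a+b−2) = 30/51 ≈ 0.588.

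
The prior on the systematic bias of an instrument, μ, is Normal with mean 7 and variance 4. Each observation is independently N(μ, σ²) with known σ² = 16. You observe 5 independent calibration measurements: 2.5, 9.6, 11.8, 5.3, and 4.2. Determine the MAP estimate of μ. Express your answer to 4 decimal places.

n = 5; x̄ = (2.5 + 9.6 + 11.8 + 5.3 + 4.2)/5 = 33.4/5 = 6.68.
For a Normal prior and Normal likelihood with known variance, the posterior is Normal; its mode equals its mean, the precision-weighted average.
Prior precision 1/σ₀² = 1/4 = 0.25; data precision n/σ² = 5/16 = 0.3125.
μ̂ = (0.25·7 + 0.3125·6.68) / (0.25 + 0.3125) = 3.8375/0.5625 = 307/45 ≈ 6.8222.

μ̂_MAP = 6.8222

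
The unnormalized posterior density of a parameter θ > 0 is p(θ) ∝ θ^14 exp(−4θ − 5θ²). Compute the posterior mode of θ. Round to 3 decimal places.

ℓ'(θ) = 14/θ − 4 − 10θ. Setting this to zero and multiplying by θ: 10θ² + 4θ − 14 = 0.
θ = (−4 + √(4² + 4·10·14)) / (2·10) = (−4 + √576) / 20 = (−4 + 24)/20 = 1.
ℓ''(θ) = −14/θ² − 10 < 0, confirming a maximum.

θ̂_MAP = 1.000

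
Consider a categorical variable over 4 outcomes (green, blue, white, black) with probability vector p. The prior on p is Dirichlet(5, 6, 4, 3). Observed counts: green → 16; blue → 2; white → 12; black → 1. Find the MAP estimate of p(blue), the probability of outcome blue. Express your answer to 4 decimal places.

The posterior is Dirichlet(αᵢ + nᵢ) = Dirichlet(21, 8, 16, 4).
For a Dirichlet(a₁,…,a_K) with all aᵢ > 1, the mode has j-th component (aⱼ − 1)/(Σaᵢ − K).
Here Σaᵢ = 49 and K = 4, so p(blue) = (8 − 1)/(49 − 4) = 7/45 ≈ 0.1556.

MAP estimate of p(blue) = 0.1556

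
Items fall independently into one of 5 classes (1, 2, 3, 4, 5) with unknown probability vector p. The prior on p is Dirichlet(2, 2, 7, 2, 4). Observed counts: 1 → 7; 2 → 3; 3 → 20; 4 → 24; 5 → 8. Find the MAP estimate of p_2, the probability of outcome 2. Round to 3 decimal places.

The posterior is Dirichlet(αᵢ + nᵢ) = Dirichlet(9, 5, 27, 26, 12).
For a Dirichlet(a₁,…,a_K) with all aᵢ > 1, the mode has j-th component (aⱼ − 1)/(Σaᵢ − K).
Here Σaᵢ = 79 and K = 5, so p_2 = (5 − 1)/(79 − 5) = 4/74 ≈ 0.054.

MAP estimate: 0.054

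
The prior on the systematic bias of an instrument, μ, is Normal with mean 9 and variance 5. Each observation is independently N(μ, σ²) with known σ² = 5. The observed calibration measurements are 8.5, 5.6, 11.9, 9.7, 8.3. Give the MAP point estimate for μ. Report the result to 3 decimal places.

n = 5; x̄ = (8.5 + 5.6 + 11.9 + 9.7 + 8.3)/5 = 44/5 = 8.8.
For a Normal prior and Normal likelihood with known variance, the posterior is Normal; its mode equals its mean, the precision-weighted average.
Prior precision 1/σ₀² = 1/5 = 0.2; data precision n/σ² = 5/5 = 1.
μ̂ = (0.2·9 + 1·8.8) / (0.2 + 1) = 10.6/1.2 = 53/6 ≈ 8.833.

μ̂_MAP = 8.833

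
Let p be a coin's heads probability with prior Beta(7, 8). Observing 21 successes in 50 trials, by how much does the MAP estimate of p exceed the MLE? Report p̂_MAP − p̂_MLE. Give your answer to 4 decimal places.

Posterior is Beta(28, 37); MAP = (28−1)/(65−2) = 27/63 ≈ 0.42857.
MLE ignores the prior: p̂_MLE = k/n = 21/50 ≈ 0.42000.
Difference = 27/63 − 21/50 = 3/350 ≈ 0.0086.

MAP − MLE = 0.0086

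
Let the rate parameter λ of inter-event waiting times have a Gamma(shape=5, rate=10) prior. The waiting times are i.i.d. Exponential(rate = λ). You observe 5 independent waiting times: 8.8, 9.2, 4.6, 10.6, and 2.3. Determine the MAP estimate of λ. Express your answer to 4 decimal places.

λ̂_MAP = 0.1978

The Exponential(rate=λ) likelihood is ∝ λ^n e^(−λΣtᵢ). Here n = 5 and Σtᵢ = 8.8 + 9.2 + 4.6 + 10.6 + 2.3 = 35.5.
Posterior ∝ λ^4e^(−10λ) · λ^5e^(−35.5λ) = λ^9e^(−45.5λ), i.e. Gamma(10, 45.5).
Mode = (a−1)/b = 9/45.5 ≈ 0.1978.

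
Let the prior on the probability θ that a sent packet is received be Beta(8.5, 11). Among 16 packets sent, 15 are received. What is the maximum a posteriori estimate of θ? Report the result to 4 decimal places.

Prior: Beta(8.5, 11).
Data: 15 successes in 16 trials. The binomial likelihood contributes θ^15(1−θ)^1, so the posterior is Beta(8.5+15, 11+1) = Beta(23.5, 12).
For Beta(a, b) with a, b > 1 the mode is (a−1)/(a+b−2) = 22.5/33.5 ≈ 0.6716.

θ̂_MAP = 0.6716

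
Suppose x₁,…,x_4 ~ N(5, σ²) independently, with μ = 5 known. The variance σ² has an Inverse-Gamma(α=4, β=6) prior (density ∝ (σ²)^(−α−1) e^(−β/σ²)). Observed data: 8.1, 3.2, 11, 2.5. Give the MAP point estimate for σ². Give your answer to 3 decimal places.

σ̂²_MAP = 4.793

Sum of squared deviations about the known mean: SS = (8.1−5)² + (3.2−5)² + (11−5)² + (2.5−5)² = 55.1.
The Normal likelihood contributes (σ²)^(−n/2) exp(−SS/(2σ²)), so the posterior is Inverse-Gamma(α + n/2, β + SS/2) = Inverse-Gamma(6, 33.55).
The mode of Inverse-Gamma(a, b) is b/(a+1) = 33.55/7 ≈ 4.793.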